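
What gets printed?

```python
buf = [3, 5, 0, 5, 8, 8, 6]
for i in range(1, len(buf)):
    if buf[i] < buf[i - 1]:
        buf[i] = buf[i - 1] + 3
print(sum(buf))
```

78

i=1: 5>=3, unchanged → [3, 5, 0, 5, 8, 8, 6]
i=2: 0<5, buf[2] = 5+3 = 8 → [3, 5, 8, 5, 8, 8, 6]
i=3: 5<8, buf[3] = 8+3 = 11 → [3, 5, 8, 11, 8, 8, 6]
i=4: 8<11, buf[4] = 11+3 = 14 → [3, 5, 8, 11, 14, 8, 6]
i=5: 8<14, buf[5] = 14+3 = 17 → [3, 5, 8, 11, 14, 17, 6]
i=6: 6<17, buf[6] = 17+3 = 20 → [3, 5, 8, 11, 14, 17, 20]
sum = 78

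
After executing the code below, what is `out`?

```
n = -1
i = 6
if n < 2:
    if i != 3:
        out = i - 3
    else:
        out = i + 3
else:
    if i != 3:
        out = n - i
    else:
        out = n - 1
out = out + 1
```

n=-1, i=6
n < 2 is True; i != 3 is True
→ out = i - 3 = 3
out = 3+1 = 4

4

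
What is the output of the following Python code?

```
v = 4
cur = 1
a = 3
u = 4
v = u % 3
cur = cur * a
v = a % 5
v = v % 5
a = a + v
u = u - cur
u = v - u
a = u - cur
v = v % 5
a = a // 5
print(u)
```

v = 4%3 = 1
cur = 1*3 = 3
v = 3%5 = 3
v = 3%5 = 3
a = 3+3 = 6
u = 4-3 = 1
u = 3-1 = 2
a = 2-3 = -1
v = 3%5 = 3
a = (-1)//5 = -1

2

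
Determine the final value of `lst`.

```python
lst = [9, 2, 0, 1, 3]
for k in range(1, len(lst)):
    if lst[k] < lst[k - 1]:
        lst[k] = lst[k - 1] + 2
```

[9, 11, 13, 15, 17]

k=1: 2<9, lst[1] = 9+2 = 11 → [9, 11, 0, 1, 3]
k=2: 0<11, lst[2] = 11+2 = 13 → [9, 11, 13, 1, 3]
k=3: 1<13, lst[3] = 13+2 = 15 → [9, 11, 13, 15, 3]
k=4: 3<15, lst[4] = 15+2 = 17 → [9, 11, 13, 15, 17]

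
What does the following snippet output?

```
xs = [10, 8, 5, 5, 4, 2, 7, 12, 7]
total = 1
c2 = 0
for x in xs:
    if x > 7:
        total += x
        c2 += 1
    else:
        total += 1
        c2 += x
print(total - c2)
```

x=10: >7, total = 1+10 = 11; c2=1
x=8: >7, total = 11+8 = 19; c2=2
x=5: not >7, total = 19+1 = 20; c2=7
x=5: not >7, total = 20+1 = 21; c2=12
x=4: not >7, total = 21+1 = 22; c2=16
x=2: not >7, total = 22+1 = 23; c2=18
x=7: not >7, total = 23+1 = 24; c2=25
x=12: >7, total = 24+12 = 36; c2=26
x=7: not >7, total = 36+1 = 37; c2=33
total-c2 = 37-33 = 4

4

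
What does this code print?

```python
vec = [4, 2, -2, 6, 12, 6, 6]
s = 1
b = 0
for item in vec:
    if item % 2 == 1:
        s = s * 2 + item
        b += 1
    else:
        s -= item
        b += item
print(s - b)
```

-67

item=4: not odd, s = 1-4 = -3; b=4
item=2: not odd, s = (-3)-2 = -5; b=6
item=-2: not odd, s = (-5)-(-2) = -3; b=4
item=6: not odd, s = (-3)-6 = -9; b=10
item=12: not odd, s = (-9)-12 = -21; b=22
item=6: not odd, s = (-21)-6 = -27; b=28
item=6: not odd, s = (-27)-6 = -33; b=34
s-b = (-33)-34 = -67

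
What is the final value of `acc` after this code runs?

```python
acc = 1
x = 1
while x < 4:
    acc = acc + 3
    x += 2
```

7

x=1: acc = 1+3 = 4
x=3: acc = 4+3 = 7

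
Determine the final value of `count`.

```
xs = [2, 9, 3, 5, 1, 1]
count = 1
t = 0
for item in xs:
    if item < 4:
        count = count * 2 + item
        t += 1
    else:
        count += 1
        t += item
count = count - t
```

item=2: <4, count = 1*2+2 = 4; t=1
item=9: not <4, count = 4+1 = 5; t=10
item=3: <4, count = 5*2+3 = 13; t=11
item=5: not <4, count = 13+1 = 14; t=16
item=1: <4, count = 14*2+1 = 29; t=17
item=1: <4, count = 29*2+1 = 59; t=18
count-t = 59-18 = 41

41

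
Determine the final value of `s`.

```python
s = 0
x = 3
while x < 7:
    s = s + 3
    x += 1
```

12

x=3: s = 0+3 = 3
x=4: s = 3+3 = 6
x=5: s = 6+3 = 9
x=6: s = 9+3 = 12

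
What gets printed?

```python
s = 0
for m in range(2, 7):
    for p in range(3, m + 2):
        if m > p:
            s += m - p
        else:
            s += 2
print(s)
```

28

m=2,p=3: not 2>3, s = 0+2 = 2
m=3,p=3: not 3>3, s = 2+2 = 4
m=3,p=4: not 3>4, s = 4+2 = 6
m=4,p=3: 4>3, s = 6+1 = 7
m=4,p=4: not 4>4, s = 7+2 = 9
m=4,p=5: not 4>5, s = 9+2 = 11
m=5,p=3: 5>3, s = 11+2 = 13
m=5,p=4: 5>4, s = 13+1 = 14
m=5,p=5: not 5>5, s = 14+2 = 16
m=5,p=6: not 5>6, s = 16+2 = 18
m=6,p=3: 6>3, s = 18+3 = 21
m=6,p=4: 6>4, s = 21+2 = 23
m=6,p=5: 6>5, s = 23+1 = 24
m=6,p=6: not 6>6, s = 24+2 = 26
m=6,p=7: not 6>7, s = 26+2 = 28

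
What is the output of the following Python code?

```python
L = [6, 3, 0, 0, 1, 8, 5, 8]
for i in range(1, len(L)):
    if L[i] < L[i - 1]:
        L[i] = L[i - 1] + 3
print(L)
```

i=1: 3<6, L[1] = 6+3 = 9 → [6, 9, 0, 0, 1, 8, 5, 8]
i=2: 0<9, L[2] = 9+3 = 12 → [6, 9, 12, 0, 1, 8, 5, 8]
i=3: 0<12, L[3] = 12+3 = 15 → [6, 9, 12, 15, 1, 8, 5, 8]
i=4: 1<15, L[4] = 15+3 = 18 → [6, 9, 12, 15, 18, 8, 5, 8]
i=5: 8<18, L[5] = 18+3 = 21 → [6, 9, 12, 15, 18, 21, 5, 8]
i=6: 5<21, L[6] = 21+3 = 24 → [6, 9, 12, 15, 18, 21, 24, 8]
i=7: 8<24, L[7] = 24+3 = 27 → [6, 9, 12, 15, 18, 21, 24, 27]

[6, 9, 12, 15, 18, 21, 24, 27]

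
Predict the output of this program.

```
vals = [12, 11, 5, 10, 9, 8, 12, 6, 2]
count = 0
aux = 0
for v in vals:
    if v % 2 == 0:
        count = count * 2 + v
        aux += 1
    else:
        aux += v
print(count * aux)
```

20770

v=12: even, count = 0*2+12 = 12; aux=1
v=11: not even; aux=12
v=5: not even; aux=17
v=10: even, count = 12*2+10 = 34; aux=18
v=9: not even; aux=27
v=8: even, count = 34*2+8 = 76; aux=28
v=12: even, count = 76*2+12 = 164; aux=29
v=6: even, count = 164*2+6 = 334; aux=30
v=2: even, count = 334*2+2 = 670; aux=31
count*aux = 670*31 = 20770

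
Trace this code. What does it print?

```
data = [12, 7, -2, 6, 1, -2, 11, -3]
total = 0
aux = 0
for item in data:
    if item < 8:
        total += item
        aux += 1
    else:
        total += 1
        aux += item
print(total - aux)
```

item=12: not <8, total = 0+1 = 1; aux=12
item=7: <8, total = 1+7 = 8; aux=13
item=-2: <8, total = 8+(-2) = 6; aux=14
item=6: <8, total = 6+6 = 12; aux=15
item=1: <8, total = 12+1 = 13; aux=16
item=-2: <8, total = 13+(-2) = 11; aux=17
item=11: not <8, total = 11+1 = 12; aux=28
item=-3: <8, total = 12+(-3) = 9; aux=29
total-aux = 9-29 = -20

-20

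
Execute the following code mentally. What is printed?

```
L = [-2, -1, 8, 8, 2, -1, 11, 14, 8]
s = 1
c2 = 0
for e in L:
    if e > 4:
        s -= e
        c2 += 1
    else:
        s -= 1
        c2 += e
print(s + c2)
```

-49

e=-2: not >4, s = 1-1 = 0; c2=-2
e=-1: not >4, s = 0-1 = -1; c2=-3
e=8: >4, s = (-1)-8 = -9; c2=-2
e=8: >4, s = (-9)-8 = -17; c2=-1
e=2: not >4, s = (-17)-1 = -18; c2=1
e=-1: not >4, s = (-18)-1 = -19; c2=0
e=11: >4, s = (-19)-11 = -30; c2=1
e=14: >4, s = (-30)-14 = -44; c2=2
e=8: >4, s = (-44)-8 = -52; c2=3
s+c2 = (-52)+3 = -49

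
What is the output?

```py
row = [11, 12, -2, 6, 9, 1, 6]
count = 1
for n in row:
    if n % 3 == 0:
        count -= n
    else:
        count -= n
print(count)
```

-42

n=11: not %3==0, count = 1-11 = -10
n=12: %3==0, count = (-10)-12 = -22
n=-2: not %3==0, count = (-22)-(-2) = -20
n=6: %3==0, count = (-20)-6 = -26
n=9: %3==0, count = (-26)-9 = -35
n=1: not %3==0, count = (-35)-1 = -36
n=6: %3==0, count = (-36)-6 = -42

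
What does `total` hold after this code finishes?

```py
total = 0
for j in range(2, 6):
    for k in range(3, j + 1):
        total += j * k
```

j=3,k=3: total = 0+9 = 9
j=4,k=3: total = 9+12 = 21
j=4,k=4: total = 21+16 = 37
j=5,k=3: total = 37+15 = 52
j=5,k=4: total = 52+20 = 72
j=5,k=5: total = 72+25 = 97

97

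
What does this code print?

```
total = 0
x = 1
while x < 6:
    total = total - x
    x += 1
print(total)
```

x=1: total = 0-1 = -1
x=2: total = (-1)-2 = -3
x=3: total = (-3)-3 = -6
x=4: total = (-6)-4 = -10
x=5: total = (-10)-5 = -15

-15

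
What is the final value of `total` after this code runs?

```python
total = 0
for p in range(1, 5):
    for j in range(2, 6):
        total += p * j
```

140

p=1,j=2: total = 0+2 = 2
p=1,j=3: total = 2+3 = 5
p=1,j=4: total = 5+4 = 9
p=1,j=5: total = 9+5 = 14
p=2,j=2: total = 14+4 = 18
p=2,j=3: total = 18+6 = 24
p=2,j=4: total = 24+8 = 32
p=2,j=5: total = 32+10 = 42
p=3,j=2: total = 42+6 = 48
p=3,j=3: total = 48+9 = 57
p=3,j=4: total = 57+12 = 69
p=3,j=5: total = 69+15 = 84
p=4,j=2: total = 84+8 = 92
p=4,j=3: total = 92+12 = 104
p=4,j=4: total = 104+16 = 120
p=4,j=5: total = 120+20 = 140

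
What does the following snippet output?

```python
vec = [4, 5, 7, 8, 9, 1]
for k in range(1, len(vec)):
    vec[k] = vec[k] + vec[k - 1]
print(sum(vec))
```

k=1: vec[1] = 5+4 = 9 → [4, 9, 7, 8, 9, 1]
k=2: vec[2] = 7+9 = 16 → [4, 9, 16, 8, 9, 1]
k=3: vec[3] = 8+16 = 24 → [4, 9, 16, 24, 9, 1]
k=4: vec[4] = 9+24 = 33 → [4, 9, 16, 24, 33, 1]
k=5: vec[5] = 1+33 = 34 → [4, 9, 16, 24, 33, 34]
sum = 120

120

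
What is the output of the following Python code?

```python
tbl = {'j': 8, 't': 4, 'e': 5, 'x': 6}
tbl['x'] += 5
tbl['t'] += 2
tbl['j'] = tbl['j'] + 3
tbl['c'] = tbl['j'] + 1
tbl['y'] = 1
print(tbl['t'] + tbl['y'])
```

7

tbl['x'] = 6+5 = 11 → {'j': 8, 't': 4, 'e': 5, 'x': 11}
tbl['t'] = 4+2 = 6 → {'j': 8, 't': 6, 'e': 5, 'x': 11}
tbl['j'] = tbl['j']+3 = 11 → {'j': 11, 't': 6, 'e': 5, 'x': 11}
tbl['c'] = tbl['j']+1 = 12 → {'j': 11, 't': 6, 'e': 5, 'x': 11, 'c': 12}
tbl['y'] = 1 → {'j': 11, 't': 6, 'e': 5, 'x': 11, 'c': 12, 'y': 1}
tbl['t']+tbl['y'] = 6+1 = 7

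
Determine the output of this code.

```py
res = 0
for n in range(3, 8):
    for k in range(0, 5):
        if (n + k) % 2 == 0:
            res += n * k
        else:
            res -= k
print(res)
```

94

n=3,k=0: odd sum, res = 0-0 = 0
n=3,k=1: even sum, res = 0+3 = 3
n=3,k=2: odd sum, res = 3-2 = 1
n=3,k=3: even sum, res = 1+9 = 10
n=3,k=4: odd sum, res = 10-4 = 6
n=4,k=0: even sum, res = 6+0 = 6
n=4,k=1: odd sum, res = 6-1 = 5
n=4,k=2: even sum, res = 5+8 = 13
n=4,k=3: odd sum, res = 13-3 = 10
n=4,k=4: even sum, res = 10+16 = 26
n=5,k=0: odd sum, res = 26-0 = 26
n=5,k=1: even sum, res = 26+5 = 31
n=5,k=2: odd sum, res = 31-2 = 29
n=5,k=3: even sum, res = 29+15 = 44
n=5,k=4: odd sum, res = 44-4 = 40
n=6,k=0: even sum, res = 40+0 = 40
n=6,k=1: odd sum, res = 40-1 = 39
n=6,k=2: even sum, res = 39+12 = 51
n=6,k=3: odd sum, res = 51-3 = 48
n=6,k=4: even sum, res = 48+24 = 72
n=7,k=0: odd sum, res = 72-0 = 72
n=7,k=1: even sum, res = 72+7 = 79
n=7,k=2: odd sum, res = 79-2 = 77
n=7,k=3: even sum, res = 77+21 = 98
n=7,k=4: odd sum, res = 98-4 = 94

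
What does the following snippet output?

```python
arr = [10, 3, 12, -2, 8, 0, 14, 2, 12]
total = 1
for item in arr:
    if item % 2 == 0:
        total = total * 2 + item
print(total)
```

2440

item=10: even, total = 1*2+10 = 12
item=3: not even
item=12: even, total = 12*2+12 = 36
item=-2: even, total = 36*2+(-2) = 70
item=8: even, total = 70*2+8 = 148
item=0: even, total = 148*2+0 = 296
item=14: even, total = 296*2+14 = 606
item=2: even, total = 606*2+2 = 1214
item=12: even, total = 1214*2+12 = 2440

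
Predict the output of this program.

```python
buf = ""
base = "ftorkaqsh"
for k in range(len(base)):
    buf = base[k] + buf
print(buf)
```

k=0: prepend 'f' → 'f'
k=1: prepend 't' → 'tf'
k=2: prepend 'o' → 'otf'
k=3: prepend 'r' → 'rotf'
k=4: prepend 'k' → 'krotf'
k=5: prepend 'a' → 'akrotf'
k=6: prepend 'q' → 'qakrotf'
k=7: prepend 's' → 'sqakrotf'
k=8: prepend 'h' → 'hsqakrotf'

hsqakrotf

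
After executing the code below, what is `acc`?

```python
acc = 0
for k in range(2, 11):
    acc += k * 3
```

k=2: acc = 0+2*3 = 6
k=3: acc = 6+3*3 = 15
k=4: acc = 15+4*3 = 27
k=5: acc = 27+5*3 = 42
k=6: acc = 42+6*3 = 60
k=7: acc = 60+7*3 = 81
k=8: acc = 81+8*3 = 105
k=9: acc = 105+9*3 = 132
k=10: acc = 132+10*3 = 162

162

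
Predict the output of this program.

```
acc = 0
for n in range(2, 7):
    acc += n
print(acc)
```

n=2: acc = 0+2 = 2
n=3: acc = 2+3 = 5
n=4: acc = 5+4 = 9
n=5: acc = 9+5 = 14
n=6: acc = 14+6 = 20

20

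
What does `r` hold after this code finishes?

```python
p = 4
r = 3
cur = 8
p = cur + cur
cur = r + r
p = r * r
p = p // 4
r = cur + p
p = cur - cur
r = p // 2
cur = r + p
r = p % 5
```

p = 8+8 = 16
cur = 3+3 = 6
p = 3*3 = 9
p = 9//4 = 2
r = 6+2 = 8
p = 6-6 = 0
r = 0//2 = 0
cur = 0+0 = 0
r = 0%5 = 0

0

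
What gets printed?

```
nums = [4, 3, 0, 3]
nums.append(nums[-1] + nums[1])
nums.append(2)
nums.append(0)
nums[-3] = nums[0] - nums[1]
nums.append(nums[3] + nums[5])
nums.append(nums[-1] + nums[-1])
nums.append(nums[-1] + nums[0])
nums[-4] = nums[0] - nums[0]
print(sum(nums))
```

42

append nums[-1]+nums[1] = 3+3 = 6 → [4, 3, 0, 3, 6]
append 2 → [4, 3, 0, 3, 6, 2]
append 0 → [4, 3, 0, 3, 6, 2, 0]
nums[-3] = nums[0]-nums[1] = 4-3 = 1 → [4, 3, 0, 3, 1, 2, 0]
append nums[3]+nums[5] = 3+2 = 5 → [4, 3, 0, 3, 1, 2, 0, 5]
append nums[-1]+nums[-1] = 5+5 = 10 → [4, 3, 0, 3, 1, 2, 0, 5, 10]
append nums[-1]+nums[0] = 10+4 = 14 → [4, 3, 0, 3, 1, 2, 0, 5, 10, 14]
nums[-4] = nums[0]-nums[0] = 4-4 = 0 → [4, 3, 0, 3, 1, 2, 0, 5, 10, 14]
sum = 42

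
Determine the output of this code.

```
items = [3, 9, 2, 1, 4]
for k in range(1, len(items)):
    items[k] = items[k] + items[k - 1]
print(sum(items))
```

k=1: items[1] = 9+3 = 12 → [3, 12, 2, 1, 4]
k=2: items[2] = 2+12 = 14 → [3, 12, 14, 1, 4]
k=3: items[3] = 1+14 = 15 → [3, 12, 14, 15, 4]
k=4: items[4] = 4+15 = 19 → [3, 12, 14, 15, 19]
sum = 63

63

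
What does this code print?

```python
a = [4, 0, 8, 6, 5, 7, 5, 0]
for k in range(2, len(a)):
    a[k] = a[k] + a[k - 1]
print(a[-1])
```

31

k=2: a[2] = 8+0 = 8 → [4, 0, 8, 6, 5, 7, 5, 0]
k=3: a[3] = 6+8 = 14 → [4, 0, 8, 14, 5, 7, 5, 0]
k=4: a[4] = 5+14 = 19 → [4, 0, 8, 14, 19, 7, 5, 0]
k=5: a[5] = 7+19 = 26 → [4, 0, 8, 14, 19, 26, 5, 0]
k=6: a[6] = 5+26 = 31 → [4, 0, 8, 14, 19, 26, 31, 0]
k=7: a[7] = 0+31 = 31 → [4, 0, 8, 14, 19, 26, 31, 31]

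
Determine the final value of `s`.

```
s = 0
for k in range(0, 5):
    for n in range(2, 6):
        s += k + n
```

110

k=0,n=2: s = 0+2 = 2
k=0,n=3: s = 2+3 = 5
k=0,n=4: s = 5+4 = 9
k=0,n=5: s = 9+5 = 14
k=1,n=2: s = 14+3 = 17
k=1,n=3: s = 17+4 = 21
k=1,n=4: s = 21+5 = 26
k=1,n=5: s = 26+6 = 32
k=2,n=2: s = 32+4 = 36
k=2,n=3: s = 36+5 = 41
k=2,n=4: s = 41+6 = 47
k=2,n=5: s = 47+7 = 54
k=3,n=2: s = 54+5 = 59
k=3,n=3: s = 59+6 = 65
k=3,n=4: s = 65+7 = 72
k=3,n=5: s = 72+8 = 80
k=4,n=2: s = 80+6 = 86
k=4,n=3: s = 86+7 = 93
k=4,n=4: s = 93+8 = 101
k=4,n=5: s = 101+9 = 110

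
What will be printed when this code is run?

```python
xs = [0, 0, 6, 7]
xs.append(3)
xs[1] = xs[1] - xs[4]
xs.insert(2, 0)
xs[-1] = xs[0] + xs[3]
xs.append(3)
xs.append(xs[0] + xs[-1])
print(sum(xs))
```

22

append 3 → [0, 0, 6, 7, 3]
xs[1] = xs[1]-xs[4] = 0-3 = -3 → [0, -3, 6, 7, 3]
insert 0 at 2 → [0, -3, 0, 6, 7, 3]
xs[-1] = xs[0]+xs[3] = 0+6 = 6 → [0, -3, 0, 6, 7, 6]
append 3 → [0, -3, 0, 6, 7, 6, 3]
append xs[0]+xs[-1] = 0+3 = 3 → [0, -3, 0, 6, 7, 6, 3, 3]
sum = 22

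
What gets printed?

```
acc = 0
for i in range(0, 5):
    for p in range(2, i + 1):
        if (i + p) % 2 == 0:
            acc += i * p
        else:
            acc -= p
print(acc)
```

32

i=2,p=2: even sum, acc = 0+4 = 4
i=3,p=2: odd sum, acc = 4-2 = 2
i=3,p=3: even sum, acc = 2+9 = 11
i=4,p=2: even sum, acc = 11+8 = 19
i=4,p=3: odd sum, acc = 19-3 = 16
i=4,p=4: even sum, acc = 16+16 = 32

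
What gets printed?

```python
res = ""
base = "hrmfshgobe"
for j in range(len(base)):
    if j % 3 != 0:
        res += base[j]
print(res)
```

j=0: skip
j=1: add 'r' → 'r'
j=2: add 'm' → 'rm'
j=3: skip
j=4: add 's' → 'rms'
j=5: add 'h' → 'rmsh'
j=6: skip
j=7: add 'o' → 'rmsho'
j=8: add 'b' → 'rmshob'
j=9: skip

rmshob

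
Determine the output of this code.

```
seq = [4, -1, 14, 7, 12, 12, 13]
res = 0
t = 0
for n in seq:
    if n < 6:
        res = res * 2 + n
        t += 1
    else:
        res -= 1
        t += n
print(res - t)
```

n=4: <6, res = 0*2+4 = 4; t=1
n=-1: <6, res = 4*2+(-1) = 7; t=2
n=14: not <6, res = 7-1 = 6; t=16
n=7: not <6, res = 6-1 = 5; t=23
n=12: not <6, res = 5-1 = 4; t=35
n=12: not <6, res = 4-1 = 3; t=47
n=13: not <6, res = 3-1 = 2; t=60
res-t = 2-60 = -58

-58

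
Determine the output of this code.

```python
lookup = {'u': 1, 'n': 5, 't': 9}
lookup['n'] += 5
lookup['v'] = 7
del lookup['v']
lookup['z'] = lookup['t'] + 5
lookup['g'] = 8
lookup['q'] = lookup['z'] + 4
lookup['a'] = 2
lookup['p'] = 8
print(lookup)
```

{'u': 1, 'n': 10, 't': 9, 'z': 14, 'g': 8, 'q': 18, 'a': 2, 'p': 8}

lookup['n'] = 5+5 = 10 → {'u': 1, 'n': 10, 't': 9}
lookup['v'] = 7 → {'u': 1, 'n': 10, 't': 9, 'v': 7}
del 'v' → {'u': 1, 'n': 10, 't': 9}
lookup['z'] = lookup['t']+5 = 14 → {'u': 1, 'n': 10, 't': 9, 'z': 14}
lookup['g'] = 8 → {'u': 1, 'n': 10, 't': 9, 'z': 14, 'g': 8}
lookup['q'] = lookup['z']+4 = 18 → {'u': 1, 'n': 10, 't': 9, 'z': 14, 'g': 8, 'q': 18}
lookup['a'] = 2 → {'u': 1, 'n': 10, 't': 9, 'z': 14, 'g': 8, 'q': 18, 'a': 2}
lookup['p'] = 8 → {'u': 1, 'n': 10, 't': 9, 'z': 14, 'g': 8, 'q': 18, 'a': 2, 'p': 8}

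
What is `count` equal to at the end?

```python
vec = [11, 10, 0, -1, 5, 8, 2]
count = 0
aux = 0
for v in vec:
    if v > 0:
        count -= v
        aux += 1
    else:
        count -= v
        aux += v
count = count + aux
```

v=11: >0, count = 0-11 = -11; aux=1
v=10: >0, count = (-11)-10 = -21; aux=2
v=0: not >0, count = (-21)-0 = -21; aux=2
v=-1: not >0, count = (-21)-(-1) = -20; aux=1
v=5: >0, count = (-20)-5 = -25; aux=2
v=8: >0, count = (-25)-8 = -33; aux=3
v=2: >0, count = (-33)-2 = -35; aux=4
count+aux = (-35)+4 = -31

-31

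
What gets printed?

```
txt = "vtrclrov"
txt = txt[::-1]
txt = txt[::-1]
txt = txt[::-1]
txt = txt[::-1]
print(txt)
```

reverse → 'vorlcrtv'
reverse → 'vtrclrov'
reverse → 'vorlcrtv'
reverse → 'vtrclrov'

vtrclrov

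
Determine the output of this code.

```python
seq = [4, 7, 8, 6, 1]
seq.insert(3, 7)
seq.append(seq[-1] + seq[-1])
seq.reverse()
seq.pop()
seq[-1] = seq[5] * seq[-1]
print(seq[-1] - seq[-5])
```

48

insert 7 at 3 → [4, 7, 8, 7, 6, 1]
append seq[-1]+seq[-1] = 1+1 = 2 → [4, 7, 8, 7, 6, 1, 2]
reverse → [2, 1, 6, 7, 8, 7, 4]
pop() removes 4 → [2, 1, 6, 7, 8, 7]
seq[-1] = seq[5]*seq[-1] = 7*7 = 49 → [2, 1, 6, 7, 8, 49]
seq[-1]-seq[-5] = 49-1 = 48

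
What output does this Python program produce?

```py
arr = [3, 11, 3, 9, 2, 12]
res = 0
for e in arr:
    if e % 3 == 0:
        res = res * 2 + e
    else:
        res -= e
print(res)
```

-26

e=3: %3==0, res = 0*2+3 = 3
e=11: not %3==0, res = 3-11 = -8
e=3: %3==0, res = (-8)*2+3 = -13
e=9: %3==0, res = (-13)*2+9 = -17
e=2: not %3==0, res = (-17)-2 = -19
e=12: %3==0, res = (-19)*2+12 = -26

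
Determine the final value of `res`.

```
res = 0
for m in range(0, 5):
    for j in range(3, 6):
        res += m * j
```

m=0,j=3: res = 0+0 = 0
m=0,j=4: res = 0+0 = 0
m=0,j=5: res = 0+0 = 0
m=1,j=3: res = 0+3 = 3
m=1,j=4: res = 3+4 = 7
m=1,j=5: res = 7+5 = 12
m=2,j=3: res = 12+6 = 18
m=2,j=4: res = 18+8 = 26
m=2,j=5: res = 26+10 = 36
m=3,j=3: res = 36+9 = 45
m=3,j=4: res = 45+12 = 57
m=3,j=5: res = 57+15 = 72
m=4,j=3: res = 72+12 = 84
m=4,j=4: res = 84+16 = 100
m=4,j=5: res = 100+20 = 120

120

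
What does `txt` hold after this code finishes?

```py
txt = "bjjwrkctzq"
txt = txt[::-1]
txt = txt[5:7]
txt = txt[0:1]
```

'r'

reverse → 'qztckrwjjb'
slice [5:7] → 'rw'
slice [0:1] → 'r'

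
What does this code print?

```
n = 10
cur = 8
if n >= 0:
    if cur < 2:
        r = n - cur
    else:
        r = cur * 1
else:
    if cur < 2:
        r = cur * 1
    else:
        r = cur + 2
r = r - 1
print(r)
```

n=10, cur=8
n >= 0 is True; cur < 2 is False
→ r = cur * 1 = 8
r = 8-1 = 7

7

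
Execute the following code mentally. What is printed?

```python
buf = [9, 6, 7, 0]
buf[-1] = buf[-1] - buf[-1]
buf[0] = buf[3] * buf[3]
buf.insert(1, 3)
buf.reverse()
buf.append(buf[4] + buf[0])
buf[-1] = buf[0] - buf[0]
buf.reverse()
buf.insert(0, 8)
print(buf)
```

[8, 0, 0, 3, 6, 7, 0]

buf[-1] = buf[-1]-buf[-1] = 0-0 = 0 → [9, 6, 7, 0]
buf[0] = buf[3]*buf[3] = 0*0 = 0 → [0, 6, 7, 0]
insert 3 at 1 → [0, 3, 6, 7, 0]
reverse → [0, 7, 6, 3, 0]
append buf[4]+buf[0] = 0+0 = 0 → [0, 7, 6, 3, 0, 0]
buf[-1] = buf[0]-buf[0] = 0-0 = 0 → [0, 7, 6, 3, 0, 0]
reverse → [0, 0, 3, 6, 7, 0]
insert 8 at 0 → [8, 0, 0, 3, 6, 7, 0]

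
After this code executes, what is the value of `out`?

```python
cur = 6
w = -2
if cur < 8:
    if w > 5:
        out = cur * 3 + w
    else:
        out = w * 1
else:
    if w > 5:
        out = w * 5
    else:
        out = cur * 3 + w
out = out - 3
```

-5

cur=6, w=-2
cur < 8 is True; w > 5 is False
→ out = w * 1 = -2
out = (-2)-3 = -5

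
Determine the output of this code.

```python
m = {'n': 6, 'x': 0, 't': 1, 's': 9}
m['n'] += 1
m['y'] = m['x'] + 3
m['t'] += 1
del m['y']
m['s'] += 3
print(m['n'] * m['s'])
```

m['n'] = 6+1 = 7 → {'n': 7, 'x': 0, 't': 1, 's': 9}
m['y'] = m['x']+3 = 3 → {'n': 7, 'x': 0, 't': 1, 's': 9, 'y': 3}
m['t'] = 1+1 = 2 → {'n': 7, 'x': 0, 't': 2, 's': 9, 'y': 3}
del 'y' → {'n': 7, 'x': 0, 't': 2, 's': 9}
m['s'] = 9+3 = 12 → {'n': 7, 'x': 0, 't': 2, 's': 12}
m['n']*m['s'] = 7*12 = 84

84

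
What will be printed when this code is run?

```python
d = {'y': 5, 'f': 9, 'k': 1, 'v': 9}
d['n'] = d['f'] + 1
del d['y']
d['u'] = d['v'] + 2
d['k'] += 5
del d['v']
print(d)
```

d['n'] = d['f']+1 = 10 → {'y': 5, 'f': 9, 'k': 1, 'v': 9, 'n': 10}
del 'y' → {'f': 9, 'k': 1, 'v': 9, 'n': 10}
d['u'] = d['v']+2 = 11 → {'f': 9, 'k': 1, 'v': 9, 'n': 10, 'u': 11}
d['k'] = 1+5 = 6 → {'f': 9, 'k': 6, 'v': 9, 'n': 10, 'u': 11}
del 'v' → {'f': 9, 'k': 6, 'n': 10, 'u': 11}

{'f': 9, 'k': 6, 'n': 10, 'u': 11}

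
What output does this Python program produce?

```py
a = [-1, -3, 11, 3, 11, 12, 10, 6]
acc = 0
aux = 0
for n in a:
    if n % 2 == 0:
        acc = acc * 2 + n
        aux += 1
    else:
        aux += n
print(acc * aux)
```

n=-1: not even; aux=-1
n=-3: not even; aux=-4
n=11: not even; aux=7
n=3: not even; aux=10
n=11: not even; aux=21
n=12: even, acc = 0*2+12 = 12; aux=22
n=10: even, acc = 12*2+10 = 34; aux=23
n=6: even, acc = 34*2+6 = 74; aux=24
acc*aux = 74*24 = 1776

1776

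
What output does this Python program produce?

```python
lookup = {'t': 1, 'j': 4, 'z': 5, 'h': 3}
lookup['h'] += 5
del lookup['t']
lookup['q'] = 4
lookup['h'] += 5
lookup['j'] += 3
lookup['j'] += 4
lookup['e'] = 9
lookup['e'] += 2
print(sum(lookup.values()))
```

44

lookup['h'] = 3+5 = 8 → {'t': 1, 'j': 4, 'z': 5, 'h': 8}
del 't' → {'j': 4, 'z': 5, 'h': 8}
lookup['q'] = 4 → {'j': 4, 'z': 5, 'h': 8, 'q': 4}
lookup['h'] = 8+5 = 13 → {'j': 4, 'z': 5, 'h': 13, 'q': 4}
lookup['j'] = 4+3 = 7 → {'j': 7, 'z': 5, 'h': 13, 'q': 4}
lookup['j'] = 7+4 = 11 → {'j': 11, 'z': 5, 'h': 13, 'q': 4}
lookup['e'] = 9 → {'j': 11, 'z': 5, 'h': 13, 'q': 4, 'e': 9}
lookup['e'] = 9+2 = 11 → {'j': 11, 'z': 5, 'h': 13, 'q': 4, 'e': 11}
sum of values = 44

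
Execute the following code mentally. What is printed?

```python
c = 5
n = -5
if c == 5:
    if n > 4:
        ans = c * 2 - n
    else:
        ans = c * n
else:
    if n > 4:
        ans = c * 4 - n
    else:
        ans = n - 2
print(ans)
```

-25

c=5, n=-5
c == 5 is True; n > 4 is False
→ ans = c * n = -25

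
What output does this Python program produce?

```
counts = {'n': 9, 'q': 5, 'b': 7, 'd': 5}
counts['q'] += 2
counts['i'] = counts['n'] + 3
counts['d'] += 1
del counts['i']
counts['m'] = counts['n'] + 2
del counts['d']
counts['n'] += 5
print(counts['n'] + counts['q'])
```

counts['q'] = 5+2 = 7 → {'n': 9, 'q': 7, 'b': 7, 'd': 5}
counts['i'] = counts['n']+3 = 12 → {'n': 9, 'q': 7, 'b': 7, 'd': 5, 'i': 12}
counts['d'] = 5+1 = 6 → {'n': 9, 'q': 7, 'b': 7, 'd': 6, 'i': 12}
del 'i' → {'n': 9, 'q': 7, 'b': 7, 'd': 6}
counts['m'] = counts['n']+2 = 11 → {'n': 9, 'q': 7, 'b': 7, 'd': 6, 'm': 11}
del 'd' → {'n': 9, 'q': 7, 'b': 7, 'm': 11}
counts['n'] = 9+5 = 14 → {'n': 14, 'q': 7, 'b': 7, 'm': 11}
counts['n']+counts['q'] = 14+7 = 21

21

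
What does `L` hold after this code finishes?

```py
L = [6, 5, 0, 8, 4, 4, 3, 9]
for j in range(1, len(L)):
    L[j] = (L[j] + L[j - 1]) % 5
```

[6, 1, 1, 4, 3, 2, 0, 4]

j=1: L[1] = (5+6)%5 = 1 → [6, 1, 0, 8, 4, 4, 3, 9]
j=2: L[2] = (0+1)%5 = 1 → [6, 1, 1, 8, 4, 4, 3, 9]
j=3: L[3] = (8+1)%5 = 4 → [6, 1, 1, 4, 4, 4, 3, 9]
j=4: L[4] = (4+4)%5 = 3 → [6, 1, 1, 4, 3, 4, 3, 9]
j=5: L[5] = (4+3)%5 = 2 → [6, 1, 1, 4, 3, 2, 3, 9]
j=6: L[6] = (3+2)%5 = 0 → [6, 1, 1, 4, 3, 2, 0, 9]
j=7: L[7] = (9+0)%5 = 4 → [6, 1, 1, 4, 3, 2, 0, 4]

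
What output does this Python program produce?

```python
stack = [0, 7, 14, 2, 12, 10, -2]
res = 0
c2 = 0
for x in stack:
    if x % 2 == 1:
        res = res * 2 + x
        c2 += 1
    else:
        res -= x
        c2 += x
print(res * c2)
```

x=0: not odd, res = 0-0 = 0; c2=0
x=7: odd, res = 0*2+7 = 7; c2=1
x=14: not odd, res = 7-14 = -7; c2=15
x=2: not odd, res = (-7)-2 = -9; c2=17
x=12: not odd, res = (-9)-12 = -21; c2=29
x=10: not odd, res = (-21)-10 = -31; c2=39
x=-2: not odd, res = (-31)-(-2) = -29; c2=37
res*c2 = (-29)*37 = -1073

-1073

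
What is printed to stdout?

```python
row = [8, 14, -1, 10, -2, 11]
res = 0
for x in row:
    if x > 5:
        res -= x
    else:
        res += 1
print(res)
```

-41

x=8: >5, res = 0-8 = -8
x=14: >5, res = (-8)-14 = -22
x=-1: not >5, res = (-22)+1 = -21
x=10: >5, res = (-21)-10 = -31
x=-2: not >5, res = (-31)+1 = -30
x=11: >5, res = (-30)-11 = -41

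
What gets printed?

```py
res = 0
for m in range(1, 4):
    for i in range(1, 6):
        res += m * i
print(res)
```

m=1,i=1: res = 0+1 = 1
m=1,i=2: res = 1+2 = 3
m=1,i=3: res = 3+3 = 6
m=1,i=4: res = 6+4 = 10
m=1,i=5: res = 10+5 = 15
m=2,i=1: res = 15+2 = 17
m=2,i=2: res = 17+4 = 21
m=2,i=3: res = 21+6 = 27
m=2,i=4: res = 27+8 = 35
m=2,i=5: res = 35+10 = 45
m=3,i=1: res = 45+3 = 48
m=3,i=2: res = 48+6 = 54
m=3,i=3: res = 54+9 = 63
m=3,i=4: res = 63+12 = 75
m=3,i=5: res = 75+15 = 90

90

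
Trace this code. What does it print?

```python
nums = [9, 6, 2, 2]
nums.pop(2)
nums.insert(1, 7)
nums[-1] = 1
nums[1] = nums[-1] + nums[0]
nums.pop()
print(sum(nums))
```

pop(2) removes 2 → [9, 6, 2]
insert 7 at 1 → [9, 7, 6, 2]
nums[-1] = 1 → [9, 7, 6, 1]
nums[1] = nums[-1]+nums[0] = 1+9 = 10 → [9, 10, 6, 1]
pop() removes 1 → [9, 10, 6]
sum = 25

25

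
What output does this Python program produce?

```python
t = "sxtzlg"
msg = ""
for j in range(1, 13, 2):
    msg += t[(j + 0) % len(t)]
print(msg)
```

j=1: add t[1]='x' → 'x'
j=3: add t[3]='z' → 'xz'
j=5: add t[5]='g' → 'xzg'
j=7: add t[1]='x' → 'xzgx'
j=9: add t[3]='z' → 'xzgxz'
j=11: add t[5]='g' → 'xzgxzg'

xzgxzg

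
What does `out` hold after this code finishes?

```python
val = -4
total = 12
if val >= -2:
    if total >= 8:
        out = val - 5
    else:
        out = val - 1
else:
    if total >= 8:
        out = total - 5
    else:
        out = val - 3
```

7

val=-4, total=12
val >= -2 is False; total >= 8 is True
→ out = total - 5 = 7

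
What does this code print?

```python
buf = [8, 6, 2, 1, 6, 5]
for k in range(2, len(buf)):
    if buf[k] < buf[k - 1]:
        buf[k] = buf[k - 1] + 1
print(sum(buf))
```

48

k=2: 2<6, buf[2] = 6+1 = 7 → [8, 6, 7, 1, 6, 5]
k=3: 1<7, buf[3] = 7+1 = 8 → [8, 6, 7, 8, 6, 5]
k=4: 6<8, buf[4] = 8+1 = 9 → [8, 6, 7, 8, 9, 5]
k=5: 5<9, buf[5] = 9+1 = 10 → [8, 6, 7, 8, 9, 10]
sum = 48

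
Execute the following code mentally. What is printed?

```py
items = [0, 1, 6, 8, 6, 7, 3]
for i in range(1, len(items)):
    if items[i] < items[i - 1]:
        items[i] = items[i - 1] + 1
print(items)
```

i=1: 1>=0, unchanged → [0, 1, 6, 8, 6, 7, 3]
i=2: 6>=1, unchanged → [0, 1, 6, 8, 6, 7, 3]
i=3: 8>=6, unchanged → [0, 1, 6, 8, 6, 7, 3]
i=4: 6<8, items[4] = 8+1 = 9 → [0, 1, 6, 8, 9, 7, 3]
i=5: 7<9, items[5] = 9+1 = 10 → [0, 1, 6, 8, 9, 10, 3]
i=6: 3<10, items[6] = 10+1 = 11 → [0, 1, 6, 8, 9, 10, 11]

[0, 1, 6, 8, 9, 10, 11]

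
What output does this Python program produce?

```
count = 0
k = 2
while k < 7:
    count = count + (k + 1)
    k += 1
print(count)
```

25

k=2: count = 0+3 = 3
k=3: count = 3+4 = 7
k=4: count = 7+5 = 12
k=5: count = 12+6 = 18
k=6: count = 18+7 = 25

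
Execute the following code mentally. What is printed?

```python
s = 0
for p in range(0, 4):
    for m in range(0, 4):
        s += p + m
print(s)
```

48

p=0,m=0: s = 0+0 = 0
p=0,m=1: s = 0+1 = 1
p=0,m=2: s = 1+2 = 3
p=0,m=3: s = 3+3 = 6
p=1,m=0: s = 6+1 = 7
p=1,m=1: s = 7+2 = 9
p=1,m=2: s = 9+3 = 12
p=1,m=3: s = 12+4 = 16
p=2,m=0: s = 16+2 = 18
p=2,m=1: s = 18+3 = 21
p=2,m=2: s = 21+4 = 25
p=2,m=3: s = 25+5 = 30
p=3,m=0: s = 30+3 = 33
p=3,m=1: s = 33+4 = 37
p=3,m=2: s = 37+5 = 42
p=3,m=3: s = 42+6 = 48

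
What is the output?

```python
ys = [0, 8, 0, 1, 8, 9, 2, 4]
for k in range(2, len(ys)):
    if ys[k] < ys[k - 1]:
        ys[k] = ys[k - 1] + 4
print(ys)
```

[0, 8, 12, 16, 20, 24, 28, 32]

k=2: 0<8, ys[2] = 8+4 = 12 → [0, 8, 12, 1, 8, 9, 2, 4]
k=3: 1<12, ys[3] = 12+4 = 16 → [0, 8, 12, 16, 8, 9, 2, 4]
k=4: 8<16, ys[4] = 16+4 = 20 → [0, 8, 12, 16, 20, 9, 2, 4]
k=5: 9<20, ys[5] = 20+4 = 24 → [0, 8, 12, 16, 20, 24, 2, 4]
k=6: 2<24, ys[6] = 24+4 = 28 → [0, 8, 12, 16, 20, 24, 28, 4]
k=7: 4<28, ys[7] = 28+4 = 32 → [0, 8, 12, 16, 20, 24, 28, 32]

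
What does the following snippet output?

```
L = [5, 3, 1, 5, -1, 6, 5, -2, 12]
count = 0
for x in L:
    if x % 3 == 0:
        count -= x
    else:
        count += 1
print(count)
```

x=5: not %3==0, count = 0+1 = 1
x=3: %3==0, count = 1-3 = -2
x=1: not %3==0, count = (-2)+1 = -1
x=5: not %3==0, count = (-1)+1 = 0
x=-1: not %3==0, count = 0+1 = 1
x=6: %3==0, count = 1-6 = -5
x=5: not %3==0, count = (-5)+1 = -4
x=-2: not %3==0, count = (-4)+1 = -3
x=12: %3==0, count = (-3)-12 = -15

-15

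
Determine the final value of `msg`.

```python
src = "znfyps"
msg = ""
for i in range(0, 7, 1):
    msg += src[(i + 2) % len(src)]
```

i=0: add src[2]='f' → 'f'
i=1: add src[3]='y' → 'fy'
i=2: add src[4]='p' → 'fyp'
i=3: add src[5]='s' → 'fyps'
i=4: add src[0]='z' → 'fypsz'
i=5: add src[1]='n' → 'fypszn'
i=6: add src[2]='f' → 'fypsznf'

'fypsznf'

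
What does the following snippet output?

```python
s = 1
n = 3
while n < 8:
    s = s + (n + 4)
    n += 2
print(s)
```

28

n=3: s = 1+7 = 8
n=5: s = 8+9 = 17
n=7: s = 17+11 = 28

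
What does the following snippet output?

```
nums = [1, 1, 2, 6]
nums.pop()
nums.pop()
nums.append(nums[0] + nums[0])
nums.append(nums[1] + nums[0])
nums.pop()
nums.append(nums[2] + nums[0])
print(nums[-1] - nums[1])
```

2

pop() removes 6 → [1, 1, 2]
pop() removes 2 → [1, 1]
append nums[0]+nums[0] = 1+1 = 2 → [1, 1, 2]
append nums[1]+nums[0] = 1+1 = 2 → [1, 1, 2, 2]
pop() removes 2 → [1, 1, 2]
append nums[2]+nums[0] = 2+1 = 3 → [1, 1, 2, 3]
nums[-1]-nums[1] = 3-1 = 2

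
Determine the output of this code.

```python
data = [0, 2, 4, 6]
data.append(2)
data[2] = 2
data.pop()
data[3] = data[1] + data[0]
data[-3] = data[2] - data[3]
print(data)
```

append 2 → [0, 2, 4, 6, 2]
data[2] = 2 → [0, 2, 2, 6, 2]
pop() removes 2 → [0, 2, 2, 6]
data[3] = data[1]+data[0] = 2+0 = 2 → [0, 2, 2, 2]
data[-3] = data[2]-data[3] = 2-2 = 0 → [0, 0, 2, 2]

[0, 0, 2, 2]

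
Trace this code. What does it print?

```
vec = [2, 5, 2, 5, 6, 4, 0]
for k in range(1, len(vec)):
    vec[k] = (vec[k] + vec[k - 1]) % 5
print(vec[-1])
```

k=1: vec[1] = (5+2)%5 = 2 → [2, 2, 2, 5, 6, 4, 0]
k=2: vec[2] = (2+2)%5 = 4 → [2, 2, 4, 5, 6, 4, 0]
k=3: vec[3] = (5+4)%5 = 4 → [2, 2, 4, 4, 6, 4, 0]
k=4: vec[4] = (6+4)%5 = 0 → [2, 2, 4, 4, 0, 4, 0]
k=5: vec[5] = (4+0)%5 = 4 → [2, 2, 4, 4, 0, 4, 0]
k=6: vec[6] = (0+4)%5 = 4 → [2, 2, 4, 4, 0, 4, 4]

4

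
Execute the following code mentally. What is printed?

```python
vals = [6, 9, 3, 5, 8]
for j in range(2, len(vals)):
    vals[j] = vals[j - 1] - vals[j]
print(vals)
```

[6, 9, 6, 1, -7]

j=2: vals[2] = 9-3 = 6 → [6, 9, 6, 5, 8]
j=3: vals[3] = 6-5 = 1 → [6, 9, 6, 1, 8]
j=4: vals[4] = 1-8 = -7 → [6, 9, 6, 1, -7]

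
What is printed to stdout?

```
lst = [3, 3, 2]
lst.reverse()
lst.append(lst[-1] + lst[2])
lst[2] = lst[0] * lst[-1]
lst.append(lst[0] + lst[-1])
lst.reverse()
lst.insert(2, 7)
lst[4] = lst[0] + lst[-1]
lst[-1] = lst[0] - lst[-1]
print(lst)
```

reverse → [2, 3, 3]
append lst[-1]+lst[2] = 3+3 = 6 → [2, 3, 3, 6]
lst[2] = lst[0]*lst[-1] = 2*6 = 12 → [2, 3, 12, 6]
append lst[0]+lst[-1] = 2+6 = 8 → [2, 3, 12, 6, 8]
reverse → [8, 6, 12, 3, 2]
insert 7 at 2 → [8, 6, 7, 12, 3, 2]
lst[4] = lst[0]+lst[-1] = 8+2 = 10 → [8, 6, 7, 12, 10, 2]
lst[-1] = lst[0]-lst[-1] = 8-2 = 6 → [8, 6, 7, 12, 10, 6]

[8, 6, 7, 12, 10, 6]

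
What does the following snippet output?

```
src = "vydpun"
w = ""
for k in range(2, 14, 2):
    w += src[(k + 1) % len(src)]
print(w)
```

pnypny

k=2: add src[3]='p' → 'p'
k=4: add src[5]='n' → 'pn'
k=6: add src[1]='y' → 'pny'
k=8: add src[3]='p' → 'pnyp'
k=10: add src[5]='n' → 'pnypn'
k=12: add src[1]='y' → 'pnypny'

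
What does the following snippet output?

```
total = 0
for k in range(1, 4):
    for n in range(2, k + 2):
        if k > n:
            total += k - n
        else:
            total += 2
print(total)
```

11

k=1,n=2: not 1>2, total = 0+2 = 2
k=2,n=2: not 2>2, total = 2+2 = 4
k=2,n=3: not 2>3, total = 4+2 = 6
k=3,n=2: 3>2, total = 6+1 = 7
k=3,n=3: not 3>3, total = 7+2 = 9
k=3,n=4: not 3>4, total = 9+2 = 11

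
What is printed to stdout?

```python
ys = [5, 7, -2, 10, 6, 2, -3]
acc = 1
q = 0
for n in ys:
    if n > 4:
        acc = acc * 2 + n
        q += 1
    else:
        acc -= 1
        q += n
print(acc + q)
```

n=5: >4, acc = 1*2+5 = 7; q=1
n=7: >4, acc = 7*2+7 = 21; q=2
n=-2: not >4, acc = 21-1 = 20; q=0
n=10: >4, acc = 20*2+10 = 50; q=1
n=6: >4, acc = 50*2+6 = 106; q=2
n=2: not >4, acc = 106-1 = 105; q=4
n=-3: not >4, acc = 105-1 = 104; q=1
acc+q = 104+1 = 105

105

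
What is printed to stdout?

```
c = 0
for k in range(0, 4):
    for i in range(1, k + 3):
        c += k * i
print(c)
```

k=0,i=1: c = 0+0 = 0
k=0,i=2: c = 0+0 = 0
k=1,i=1: c = 0+1 = 1
k=1,i=2: c = 1+2 = 3
k=1,i=3: c = 3+3 = 6
k=2,i=1: c = 6+2 = 8
k=2,i=2: c = 8+4 = 12
k=2,i=3: c = 12+6 = 18
k=2,i=4: c = 18+8 = 26
k=3,i=1: c = 26+3 = 29
k=3,i=2: c = 29+6 = 35
k=3,i=3: c = 35+9 = 44
k=3,i=4: c = 44+12 = 56
k=3,i=5: c = 56+15 = 71

71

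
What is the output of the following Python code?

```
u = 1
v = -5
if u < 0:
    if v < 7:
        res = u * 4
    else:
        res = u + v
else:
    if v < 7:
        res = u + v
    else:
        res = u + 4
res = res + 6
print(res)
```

u=1, v=-5
u < 0 is False; v < 7 is True
→ res = u + v = -4
res = (-4)+6 = 2

2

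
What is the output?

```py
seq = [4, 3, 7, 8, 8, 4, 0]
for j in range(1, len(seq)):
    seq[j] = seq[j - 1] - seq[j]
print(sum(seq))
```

j=1: seq[1] = 4-3 = 1 → [4, 1, 7, 8, 8, 4, 0]
j=2: seq[2] = 1-7 = -6 → [4, 1, -6, 8, 8, 4, 0]
j=3: seq[3] = (-6)-8 = -14 → [4, 1, -6, -14, 8, 4, 0]
j=4: seq[4] = (-14)-8 = -22 → [4, 1, -6, -14, -22, 4, 0]
j=5: seq[5] = (-22)-4 = -26 → [4, 1, -6, -14, -22, -26, 0]
j=6: seq[6] = (-26)-0 = -26 → [4, 1, -6, -14, -22, -26, -26]
sum = -89

-89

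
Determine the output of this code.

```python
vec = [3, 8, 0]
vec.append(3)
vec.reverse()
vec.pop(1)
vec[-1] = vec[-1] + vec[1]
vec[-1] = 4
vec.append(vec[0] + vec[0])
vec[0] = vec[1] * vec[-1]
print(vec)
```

append 3 → [3, 8, 0, 3]
reverse → [3, 0, 8, 3]
pop(1) removes 0 → [3, 8, 3]
vec[-1] = vec[-1]+vec[1] = 3+8 = 11 → [3, 8, 11]
vec[-1] = 4 → [3, 8, 4]
append vec[0]+vec[0] = 3+3 = 6 → [3, 8, 4, 6]
vec[0] = vec[1]*vec[-1] = 8*6 = 48 → [48, 8, 4, 6]

[48, 8, 4, 6]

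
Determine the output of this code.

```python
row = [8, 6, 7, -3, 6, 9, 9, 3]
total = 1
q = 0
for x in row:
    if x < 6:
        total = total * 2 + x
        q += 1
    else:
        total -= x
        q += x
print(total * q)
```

-6157

x=8: not <6, total = 1-8 = -7; q=8
x=6: not <6, total = (-7)-6 = -13; q=14
x=7: not <6, total = (-13)-7 = -20; q=21
x=-3: <6, total = (-20)*2+(-3) = -43; q=22
x=6: not <6, total = (-43)-6 = -49; q=28
x=9: not <6, total = (-49)-9 = -58; q=37
x=9: not <6, total = (-58)-9 = -67; q=46
x=3: <6, total = (-67)*2+3 = -131; q=47
total*q = (-131)*47 = -6157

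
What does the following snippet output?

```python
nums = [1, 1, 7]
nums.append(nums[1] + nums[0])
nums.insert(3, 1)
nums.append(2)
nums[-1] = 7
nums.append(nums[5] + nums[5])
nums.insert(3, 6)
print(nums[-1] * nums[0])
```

14

append nums[1]+nums[0] = 1+1 = 2 → [1, 1, 7, 2]
insert 1 at 3 → [1, 1, 7, 1, 2]
append 2 → [1, 1, 7, 1, 2, 2]
nums[-1] = 7 → [1, 1, 7, 1, 2, 7]
append nums[5]+nums[5] = 7+7 = 14 → [1, 1, 7, 1, 2, 7, 14]
insert 6 at 3 → [1, 1, 7, 6, 1, 2, 7, 14]
nums[-1]*nums[0] = 14*1 = 14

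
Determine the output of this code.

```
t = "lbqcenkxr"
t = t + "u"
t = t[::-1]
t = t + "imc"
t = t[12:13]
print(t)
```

c

+ 'u' → 'lbqcenkxru'
reverse → 'urxknecqbl'
+ 'imc' → 'urxknecqblimc'
slice [12:13] → 'c'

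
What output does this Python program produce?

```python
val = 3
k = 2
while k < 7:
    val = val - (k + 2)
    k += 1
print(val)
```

-27

k=2: val = 3-4 = -1
k=3: val = (-1)-5 = -6
k=4: val = (-6)-6 = -12
k=5: val = (-12)-7 = -19
k=6: val = (-19)-8 = -27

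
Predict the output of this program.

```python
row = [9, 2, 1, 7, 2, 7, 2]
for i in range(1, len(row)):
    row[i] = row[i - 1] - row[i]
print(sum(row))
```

i=1: row[1] = 9-2 = 7 → [9, 7, 1, 7, 2, 7, 2]
i=2: row[2] = 7-1 = 6 → [9, 7, 6, 7, 2, 7, 2]
i=3: row[3] = 6-7 = -1 → [9, 7, 6, -1, 2, 7, 2]
i=4: row[4] = (-1)-2 = -3 → [9, 7, 6, -1, -3, 7, 2]
i=5: row[5] = (-3)-7 = -10 → [9, 7, 6, -1, -3, -10, 2]
i=6: row[6] = (-10)-2 = -12 → [9, 7, 6, -1, -3, -10, -12]
sum = -4

-4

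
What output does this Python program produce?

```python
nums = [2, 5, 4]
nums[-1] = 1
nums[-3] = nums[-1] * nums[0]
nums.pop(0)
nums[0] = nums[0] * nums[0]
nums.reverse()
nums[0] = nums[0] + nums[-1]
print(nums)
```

[26, 25]

nums[-1] = 1 → [2, 5, 1]
nums[-3] = nums[-1]*nums[0] = 1*2 = 2 → [2, 5, 1]
pop(0) removes 2 → [5, 1]
nums[0] = nums[0]*nums[0] = 5*5 = 25 → [25, 1]
reverse → [1, 25]
nums[0] = nums[0]+nums[-1] = 1+25 = 26 → [26, 25]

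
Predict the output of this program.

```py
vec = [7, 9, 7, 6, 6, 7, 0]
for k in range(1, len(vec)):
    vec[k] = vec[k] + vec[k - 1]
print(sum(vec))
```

194

k=1: vec[1] = 9+7 = 16 → [7, 16, 7, 6, 6, 7, 0]
k=2: vec[2] = 7+16 = 23 → [7, 16, 23, 6, 6, 7, 0]
k=3: vec[3] = 6+23 = 29 → [7, 16, 23, 29, 6, 7, 0]
k=4: vec[4] = 6+29 = 35 → [7, 16, 23, 29, 35, 7, 0]
k=5: vec[5] = 7+35 = 42 → [7, 16, 23, 29, 35, 42, 0]
k=6: vec[6] = 0+42 = 42 → [7, 16, 23, 29, 35, 42, 42]
sum = 194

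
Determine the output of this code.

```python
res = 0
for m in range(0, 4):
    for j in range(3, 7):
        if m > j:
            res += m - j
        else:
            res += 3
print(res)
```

m=0,j=3: not 0>3, res = 0+3 = 3
m=0,j=4: not 0>4, res = 3+3 = 6
m=0,j=5: not 0>5, res = 6+3 = 9
m=0,j=6: not 0>6, res = 9+3 = 12
m=1,j=3: not 1>3, res = 12+3 = 15
m=1,j=4: not 1>4, res = 15+3 = 18
m=1,j=5: not 1>5, res = 18+3 = 21
m=1,j=6: not 1>6, res = 21+3 = 24
m=2,j=3: not 2>3, res = 24+3 = 27
m=2,j=4: not 2>4, res = 27+3 = 30
m=2,j=5: not 2>5, res = 30+3 = 33
m=2,j=6: not 2>6, res = 33+3 = 36
m=3,j=3: not 3>3, res = 36+3 = 39
m=3,j=4: not 3>4, res = 39+3 = 42
m=3,j=5: not 3>5, res = 42+3 = 45
m=3,j=6: not 3>6, res = 45+3 = 48

48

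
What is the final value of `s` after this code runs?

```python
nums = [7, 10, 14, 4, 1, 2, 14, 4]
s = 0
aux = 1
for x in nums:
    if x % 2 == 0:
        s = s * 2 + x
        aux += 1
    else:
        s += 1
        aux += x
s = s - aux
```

673

x=7: not even, s = 0+1 = 1; aux=8
x=10: even, s = 1*2+10 = 12; aux=9
x=14: even, s = 12*2+14 = 38; aux=10
x=4: even, s = 38*2+4 = 80; aux=11
x=1: not even, s = 80+1 = 81; aux=12
x=2: even, s = 81*2+2 = 164; aux=13
x=14: even, s = 164*2+14 = 342; aux=14
x=4: even, s = 342*2+4 = 688; aux=15
s-aux = 688-15 = 673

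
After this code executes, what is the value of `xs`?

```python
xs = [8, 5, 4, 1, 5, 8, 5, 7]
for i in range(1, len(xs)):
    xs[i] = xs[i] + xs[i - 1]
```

[8, 13, 17, 18, 23, 31, 36, 43]

i=1: xs[1] = 5+8 = 13 → [8, 13, 4, 1, 5, 8, 5, 7]
i=2: xs[2] = 4+13 = 17 → [8, 13, 17, 1, 5, 8, 5, 7]
i=3: xs[3] = 1+17 = 18 → [8, 13, 17, 18, 5, 8, 5, 7]
i=4: xs[4] = 5+18 = 23 → [8, 13, 17, 18, 23, 8, 5, 7]
i=5: xs[5] = 8+23 = 31 → [8, 13, 17, 18, 23, 31, 5, 7]
i=6: xs[6] = 5+31 = 36 → [8, 13, 17, 18, 23, 31, 36, 7]
i=7: xs[7] = 7+36 = 43 → [8, 13, 17, 18, 23, 31, 36, 43]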